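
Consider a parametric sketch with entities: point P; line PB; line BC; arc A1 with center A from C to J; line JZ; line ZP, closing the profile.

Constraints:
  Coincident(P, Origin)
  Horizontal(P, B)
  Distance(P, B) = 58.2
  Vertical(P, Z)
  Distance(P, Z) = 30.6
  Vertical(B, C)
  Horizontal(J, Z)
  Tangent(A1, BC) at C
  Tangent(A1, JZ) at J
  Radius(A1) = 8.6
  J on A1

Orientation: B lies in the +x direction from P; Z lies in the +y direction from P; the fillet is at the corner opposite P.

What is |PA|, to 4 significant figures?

54.26

P and Z share the same x with |PZ| = 30.6 and Z on the +y side, so Z = (0.000, 30.60). The virtual corner opposite P is at (58.20, 30.60). The tangent condition forces AC to be normal to BC and since A1 is tangent to JZ there, AJ ⟂ JZ, with radius 8.6, so the center A sits 8.6 in from both sides at A = (49.60, 22.00). Then |PA| = |A − P| = 54.26.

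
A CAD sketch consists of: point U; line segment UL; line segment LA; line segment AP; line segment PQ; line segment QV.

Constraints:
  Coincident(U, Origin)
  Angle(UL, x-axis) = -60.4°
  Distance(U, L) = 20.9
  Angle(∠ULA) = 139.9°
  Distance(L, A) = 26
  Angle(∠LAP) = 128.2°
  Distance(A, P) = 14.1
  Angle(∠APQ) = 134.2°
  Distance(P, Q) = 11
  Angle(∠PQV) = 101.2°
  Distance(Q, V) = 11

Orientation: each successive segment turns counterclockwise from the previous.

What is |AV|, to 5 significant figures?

22.977

U is at the origin; UL runs at -60.4° with length 20.9, so L = (10.323, -18.172). ∠ULA = 139.9° gives LA at -20.300° from the x-axis; with |LA| = 26.0, A = (34.708, -27.193). ∠LAP = 128.2° gives AP at 31.500° from the x-axis; with |AP| = 14.1, P = (46.731, -19.826). ∠APQ = 134.2° gives PQ at 77.300° from the x-axis; with |PQ| = 11.0, Q = (49.149, -9.0947). ∠PQV = 101.2° gives QV at 156.10° from the x-axis; with |QV| = 11.0, V = (39.092, -4.6381). Then |AV| = |V − A| = 22.977.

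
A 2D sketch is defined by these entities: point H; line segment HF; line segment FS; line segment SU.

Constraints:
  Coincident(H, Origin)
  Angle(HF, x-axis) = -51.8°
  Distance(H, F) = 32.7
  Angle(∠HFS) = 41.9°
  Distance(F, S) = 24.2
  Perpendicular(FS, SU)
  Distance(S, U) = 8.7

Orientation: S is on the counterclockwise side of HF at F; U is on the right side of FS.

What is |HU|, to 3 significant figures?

30.5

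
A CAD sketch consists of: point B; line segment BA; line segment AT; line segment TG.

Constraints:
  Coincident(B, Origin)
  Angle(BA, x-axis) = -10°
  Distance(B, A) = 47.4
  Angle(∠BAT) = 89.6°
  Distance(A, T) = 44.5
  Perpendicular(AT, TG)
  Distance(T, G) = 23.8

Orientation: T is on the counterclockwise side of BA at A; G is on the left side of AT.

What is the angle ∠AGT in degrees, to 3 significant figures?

61.9°

B is at the origin; BA runs at -10.0° with length 47.4, so A = 47.4·(cos -10.0°, sin -10.0°) = (46.7, -8.23). ∠BAT = 89.6°, so AT runs at -10.0° + (180° − 89.6°) = 80.4° from the x-axis; with |AT| = 44.5, T = A + 44.5·(cos 80.4°, sin 80.4°) = (54.1, 35.6). AT ⟂ TG; with |TG| = 23.8 on the left of AT, G = T + 23.8·(-0.986, 0.167) = (30.6, 39.6). Then cos ∠AGT = GA·GT / (|GA||GT|), giving 61.9°.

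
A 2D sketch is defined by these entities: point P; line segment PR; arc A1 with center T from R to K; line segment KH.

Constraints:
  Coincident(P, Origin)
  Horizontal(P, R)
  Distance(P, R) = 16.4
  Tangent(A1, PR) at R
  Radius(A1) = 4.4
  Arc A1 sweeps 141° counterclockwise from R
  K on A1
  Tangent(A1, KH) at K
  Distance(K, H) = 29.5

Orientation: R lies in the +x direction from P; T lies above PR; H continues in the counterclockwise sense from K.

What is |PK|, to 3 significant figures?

20.7

A1 meets PR tangentially, so TR is at right angles to PR, so T = R + (0, 4.4) = (16.4, 4.40). On A1, R sits at bearing -90° from T; a 141° counterclockwise sweep puts K at bearing 51°, so K = T + 4.4·(cos 51°, sin 51°) = (19.2, 7.82). Then |PK| = |K − P| = 20.7.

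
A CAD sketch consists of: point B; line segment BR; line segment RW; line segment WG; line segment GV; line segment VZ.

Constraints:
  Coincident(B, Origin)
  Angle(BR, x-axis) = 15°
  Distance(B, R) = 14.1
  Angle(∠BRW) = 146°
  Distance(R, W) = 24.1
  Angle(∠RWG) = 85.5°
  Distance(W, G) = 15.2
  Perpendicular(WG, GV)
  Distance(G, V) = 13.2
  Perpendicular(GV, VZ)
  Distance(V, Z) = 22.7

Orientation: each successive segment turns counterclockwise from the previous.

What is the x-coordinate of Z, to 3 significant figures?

27.6

B is at the origin; BR runs at 15.0° with length 14.1, so R = (13.6, 3.65). ∠BRW = 146.0° gives RW at 49.0° from the x-axis; with |RW| = 24.1, W = (29.4, 21.8). ∠RWG = 85.5° gives WG at 144° from the x-axis; with |WG| = 15.2, G = (17.2, 30.9). WG is perpendicular to GV, so GV runs at -126°; with |GV| = 13.2, V = (9.36, 20.3). GV is perpendicular to VZ, so VZ runs at -36.5°; with |VZ| = 22.7, Z = (27.6, 6.77). So Z.x = 27.6.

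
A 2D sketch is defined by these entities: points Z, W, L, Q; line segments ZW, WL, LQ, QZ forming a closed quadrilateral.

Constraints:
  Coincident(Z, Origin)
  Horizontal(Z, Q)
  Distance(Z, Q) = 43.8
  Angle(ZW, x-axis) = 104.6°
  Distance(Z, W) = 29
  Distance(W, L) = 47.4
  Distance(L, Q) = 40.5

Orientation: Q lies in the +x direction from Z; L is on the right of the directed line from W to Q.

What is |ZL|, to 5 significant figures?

18.508

Z is at the origin; Z and Q share the same y with |ZQ| = 43.8 and Q in +x, so Q = (43.8, 0). ZW runs at 104.6° with |ZW| = 29.0, so W = (-7.3100, 28.064). L is determined by |WL| = 47.4 and |LQ| = 40.5 together: it lies at the intersection of circle(W, 47.4) and circle(Q, 40.5). With |WQ| = 58.308, the foot of the radical line on WQ is 34.355 from W and the perpendicular offset is √(47.4² − 34.355²) = 32.657. Taking the right-of-WQ solution: L = (7.0859, -17.097).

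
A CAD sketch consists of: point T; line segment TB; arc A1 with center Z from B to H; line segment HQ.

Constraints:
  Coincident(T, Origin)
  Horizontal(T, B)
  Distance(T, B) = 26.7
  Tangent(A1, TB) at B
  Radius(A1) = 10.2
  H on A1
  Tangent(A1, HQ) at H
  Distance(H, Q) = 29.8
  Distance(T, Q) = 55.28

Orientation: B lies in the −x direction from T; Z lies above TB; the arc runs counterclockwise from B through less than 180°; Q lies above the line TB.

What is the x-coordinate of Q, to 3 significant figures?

-39.0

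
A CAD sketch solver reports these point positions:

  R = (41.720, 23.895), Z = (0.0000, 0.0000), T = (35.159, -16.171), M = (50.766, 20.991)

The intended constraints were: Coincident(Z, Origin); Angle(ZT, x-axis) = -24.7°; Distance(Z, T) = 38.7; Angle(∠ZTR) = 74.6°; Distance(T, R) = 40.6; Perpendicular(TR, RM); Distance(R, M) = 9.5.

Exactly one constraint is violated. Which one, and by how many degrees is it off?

Perpendicular(TR, RM) — off by 8.50°.

Z = (0.00, 0.00) ✓; ZT at -24.70° ✓; |ZT| = 38.70 ✓; ∠ZTR = 74.60° ✓; |TR| = 40.60 ✓; ∠(TR, RM) = 98.50° ✗; |RM| = 9.501 ✓.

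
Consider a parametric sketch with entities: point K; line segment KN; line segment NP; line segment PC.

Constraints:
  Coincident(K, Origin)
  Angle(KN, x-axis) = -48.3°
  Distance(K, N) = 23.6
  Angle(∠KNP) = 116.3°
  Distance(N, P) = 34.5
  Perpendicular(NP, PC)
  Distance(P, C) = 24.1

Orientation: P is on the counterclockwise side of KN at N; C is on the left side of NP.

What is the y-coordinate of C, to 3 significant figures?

14.8

∠KNP = 116.3°, so NP runs at -48.3° + (180° − 116.3°) = 15.4° from the x-axis; with |NP| = 34.5, P = N + 34.5·(cos 15.4°, sin 15.4°) = (49.0, -8.46). NP ⟂ PC; with |PC| = 24.1 on the left of NP, C = P + 24.1·(-0.266, 0.964) = (42.6, 14.8). So C.y = 14.8.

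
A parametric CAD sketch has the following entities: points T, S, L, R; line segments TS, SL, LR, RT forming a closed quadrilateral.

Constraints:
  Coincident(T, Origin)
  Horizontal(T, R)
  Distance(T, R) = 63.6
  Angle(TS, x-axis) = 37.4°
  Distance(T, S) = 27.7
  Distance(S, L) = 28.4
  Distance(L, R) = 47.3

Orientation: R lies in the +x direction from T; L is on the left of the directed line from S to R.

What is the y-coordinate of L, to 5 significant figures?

40.022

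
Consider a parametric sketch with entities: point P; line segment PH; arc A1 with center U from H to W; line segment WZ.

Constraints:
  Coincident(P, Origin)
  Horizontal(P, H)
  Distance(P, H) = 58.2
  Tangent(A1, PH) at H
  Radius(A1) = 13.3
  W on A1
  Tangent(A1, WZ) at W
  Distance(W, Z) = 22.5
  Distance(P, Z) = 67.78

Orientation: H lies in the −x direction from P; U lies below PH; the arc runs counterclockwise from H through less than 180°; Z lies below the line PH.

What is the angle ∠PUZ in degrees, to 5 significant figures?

96.381°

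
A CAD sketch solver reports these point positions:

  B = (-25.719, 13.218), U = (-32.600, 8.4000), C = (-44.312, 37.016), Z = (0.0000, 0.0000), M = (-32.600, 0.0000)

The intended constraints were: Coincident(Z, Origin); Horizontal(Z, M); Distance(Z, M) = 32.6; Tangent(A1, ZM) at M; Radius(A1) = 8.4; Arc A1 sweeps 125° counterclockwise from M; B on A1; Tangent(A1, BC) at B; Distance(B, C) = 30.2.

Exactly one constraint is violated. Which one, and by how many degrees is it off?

Tangent(A1, BC) at B — off by 3.00°.

Z = (0.00, 0.00) ✓; Z.y = 0.00, M.y = 0.00 ✓; |ZM| = 32.60 ✓; ∠(UM, MZ) = 90.00° ✓; |UM| = 8.400 ✓; bearing(U→B) − bearing(U→M) = 125.0° ✓; |UB| = 8.400 ✓; ∠(UB, BC) = 87.00° ✗; |BC| = 30.20 ✓.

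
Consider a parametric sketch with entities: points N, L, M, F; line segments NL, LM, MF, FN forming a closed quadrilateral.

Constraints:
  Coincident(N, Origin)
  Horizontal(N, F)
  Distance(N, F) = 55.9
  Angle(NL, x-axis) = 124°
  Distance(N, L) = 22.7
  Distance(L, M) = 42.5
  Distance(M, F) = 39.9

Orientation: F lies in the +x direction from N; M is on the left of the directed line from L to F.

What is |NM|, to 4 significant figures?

40.74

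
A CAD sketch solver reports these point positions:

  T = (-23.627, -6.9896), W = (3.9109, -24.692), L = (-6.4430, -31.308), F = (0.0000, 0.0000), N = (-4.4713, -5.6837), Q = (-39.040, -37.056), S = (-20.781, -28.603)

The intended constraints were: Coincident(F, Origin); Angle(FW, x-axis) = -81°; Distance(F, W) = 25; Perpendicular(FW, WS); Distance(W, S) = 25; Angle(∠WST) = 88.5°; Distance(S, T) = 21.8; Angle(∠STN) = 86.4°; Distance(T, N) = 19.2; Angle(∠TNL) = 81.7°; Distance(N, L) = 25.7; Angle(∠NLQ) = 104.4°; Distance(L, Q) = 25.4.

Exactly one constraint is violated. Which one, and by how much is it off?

Distance(L, Q) = 25.4 — off by 7.70.

F = (0.00, 0.00) ✓; FW at -81.00° ✓; |FW| = 25.00 ✓; ∠(FW, WS) = 90.00° ✓; |WS| = 25.00 ✓; ∠WST = 88.50° ✓; |ST| = 21.80 ✓; ∠STN = 86.40° ✓; |TN| = 19.20 ✓; ∠TNL = 81.70° ✓; |NL| = 25.70 ✓; ∠NLQ = 104.4° ✓; |LQ| = 33.10 ✗.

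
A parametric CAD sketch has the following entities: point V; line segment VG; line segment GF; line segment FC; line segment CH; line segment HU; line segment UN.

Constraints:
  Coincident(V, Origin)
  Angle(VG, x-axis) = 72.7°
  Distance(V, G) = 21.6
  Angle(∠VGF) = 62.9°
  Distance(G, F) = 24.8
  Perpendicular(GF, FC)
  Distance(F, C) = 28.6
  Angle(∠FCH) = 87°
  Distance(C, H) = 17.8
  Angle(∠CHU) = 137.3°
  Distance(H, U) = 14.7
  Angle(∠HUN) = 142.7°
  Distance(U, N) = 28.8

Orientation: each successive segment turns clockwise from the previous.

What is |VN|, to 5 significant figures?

34.867

V is at the origin; VG runs at 72.7° with length 21.6, so G = (6.4233, 20.623). ∠VGF = 62.9° gives GF at -44.400° from the x-axis; with |GF| = 24.8, F = (24.142, 3.2712). The perpendicularity gives FC at right angles to GF, so FC runs at -134.40°; with |FC| = 28.6, C = (4.1318, -17.163). ∠FCH = 87.0° gives CH at 132.60° from the x-axis; with |CH| = 17.8, H = (-7.9165, -4.0602). ∠CHU = 137.3° gives HU at 89.900° from the x-axis; with |HU| = 14.7, U = (-7.8909, 10.640). ∠HUN = 142.7° gives UN at 52.600° from the x-axis; with |UN| = 28.8, N = (9.6015, 33.519). Then |VN| = |N − V| = 34.867.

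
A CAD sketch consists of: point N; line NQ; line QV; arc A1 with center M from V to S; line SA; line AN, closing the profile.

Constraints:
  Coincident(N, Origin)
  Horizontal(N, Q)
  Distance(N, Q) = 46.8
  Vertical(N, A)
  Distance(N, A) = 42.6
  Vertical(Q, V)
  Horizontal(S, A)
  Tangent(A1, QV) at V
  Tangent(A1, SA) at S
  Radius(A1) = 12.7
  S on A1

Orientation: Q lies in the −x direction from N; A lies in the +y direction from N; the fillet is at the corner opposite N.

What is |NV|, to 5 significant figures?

55.536

The virtual corner opposite N is at (-46.800, 42.600). A1 meets QV tangentially, so MV is at right angles to QV and tangency of A1 to SA means the radius MS is perpendicular to SA, with radius 12.7, so the center M sits 12.7 in from both sides at M = (-34.100, 29.900). That places the tangent points at V = (-46.800, 29.900) on QV and S = (-34.100, 42.600) on SA. Then |NV| = |V − N| = 55.536.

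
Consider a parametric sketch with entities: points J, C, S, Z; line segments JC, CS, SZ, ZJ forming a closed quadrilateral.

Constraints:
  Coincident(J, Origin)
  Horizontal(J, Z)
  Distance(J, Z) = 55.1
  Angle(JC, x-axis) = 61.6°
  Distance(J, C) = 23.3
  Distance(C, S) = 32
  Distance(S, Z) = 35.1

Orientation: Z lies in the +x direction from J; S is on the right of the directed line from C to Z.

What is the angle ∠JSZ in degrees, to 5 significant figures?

139.19°

Checks: |CS| = 32.00 ✓; |SZ| = 35.10 ✓.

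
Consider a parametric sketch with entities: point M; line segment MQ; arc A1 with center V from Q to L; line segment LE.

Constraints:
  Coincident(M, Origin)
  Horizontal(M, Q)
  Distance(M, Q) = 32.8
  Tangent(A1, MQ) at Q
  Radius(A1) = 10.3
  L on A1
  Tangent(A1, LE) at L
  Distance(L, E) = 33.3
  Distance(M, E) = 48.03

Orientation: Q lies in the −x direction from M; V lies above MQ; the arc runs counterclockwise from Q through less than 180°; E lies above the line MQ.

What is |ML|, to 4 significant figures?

24.58

Checks: |VL| = 10.30 ✓; ∠(VL, LE) = 90.00° ✓; |LE| = 33.30 ✓; |ME| = 48.03 ✓.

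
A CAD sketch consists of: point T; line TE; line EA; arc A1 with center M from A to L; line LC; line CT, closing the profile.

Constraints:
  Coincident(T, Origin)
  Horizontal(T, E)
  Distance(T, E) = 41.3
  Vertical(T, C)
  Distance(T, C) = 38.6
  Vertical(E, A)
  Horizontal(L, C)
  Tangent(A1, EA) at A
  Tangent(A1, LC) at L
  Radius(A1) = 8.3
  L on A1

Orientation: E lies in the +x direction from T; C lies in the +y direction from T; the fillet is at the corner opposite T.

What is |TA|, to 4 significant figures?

51.22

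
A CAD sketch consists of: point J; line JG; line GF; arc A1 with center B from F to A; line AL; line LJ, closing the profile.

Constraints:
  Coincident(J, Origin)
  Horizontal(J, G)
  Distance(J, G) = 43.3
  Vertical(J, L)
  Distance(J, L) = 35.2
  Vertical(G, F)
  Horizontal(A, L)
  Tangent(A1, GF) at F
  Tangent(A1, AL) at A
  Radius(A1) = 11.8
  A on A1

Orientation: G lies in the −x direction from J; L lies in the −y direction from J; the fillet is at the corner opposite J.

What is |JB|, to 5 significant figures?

39.240

J is at the origin; JG is horizontal with |JG| = 43.3 and G on the −x side, so G = (-43.300, 0.0000). JL is vertical with |JL| = 35.2 and L on the −y side, so L = (0.0000, -35.200). The virtual corner opposite J is at (-43.300, -35.200). The tangent condition forces BF to be normal to GF and the tangent condition forces BA to be normal to AL, with radius 11.8, so the center B sits 11.8 in from both sides at B = (-31.500, -23.400). Then |JB| = |B − J| = 39.240.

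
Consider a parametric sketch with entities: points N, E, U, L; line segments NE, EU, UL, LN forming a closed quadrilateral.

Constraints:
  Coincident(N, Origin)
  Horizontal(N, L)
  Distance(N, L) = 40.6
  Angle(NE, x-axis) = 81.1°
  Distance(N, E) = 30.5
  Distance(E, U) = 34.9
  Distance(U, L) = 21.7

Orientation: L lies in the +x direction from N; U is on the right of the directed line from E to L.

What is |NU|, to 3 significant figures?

19.0

N is at the origin; N and L share the same y with |NL| = 40.6 and L in +x, so L = (40.6, 0). NE runs at 81.1° with |NE| = 30.5, so E = (4.72, 30.1). U is determined by |EU| = 34.9 and |UL| = 21.7 together: it lies at the intersection of circle(E, 34.9) and circle(L, 21.7). With |EL| = 46.9, the foot of the radical line on EL is 31.4 from E and the perpendicular offset is √(34.9² − 31.4²) = 15.2. Taking the right-of-EL solution: U = (19.0, -1.73).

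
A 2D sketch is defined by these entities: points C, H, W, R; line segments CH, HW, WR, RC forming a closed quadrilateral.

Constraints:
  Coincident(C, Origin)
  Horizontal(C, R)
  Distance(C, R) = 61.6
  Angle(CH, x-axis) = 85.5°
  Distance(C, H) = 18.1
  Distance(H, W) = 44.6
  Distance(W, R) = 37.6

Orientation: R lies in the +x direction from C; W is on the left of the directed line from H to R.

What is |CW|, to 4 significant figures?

54.53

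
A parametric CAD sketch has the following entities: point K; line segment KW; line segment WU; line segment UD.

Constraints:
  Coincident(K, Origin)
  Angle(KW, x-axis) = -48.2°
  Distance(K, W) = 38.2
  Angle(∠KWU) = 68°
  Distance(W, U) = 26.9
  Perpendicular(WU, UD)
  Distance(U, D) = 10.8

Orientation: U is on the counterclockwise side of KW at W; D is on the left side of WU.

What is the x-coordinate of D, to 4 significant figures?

27.65

K is at the origin; KW runs at -48.2° with length 38.2, so W = 38.2·(cos -48.2°, sin -48.2°) = (25.46, -28.48). ∠KWU = 68.0°, so WU runs at -48.2° + (180° − 68.0°) = 63.80° from the x-axis; with |WU| = 26.9, U = W + 26.9·(cos 63.80°, sin 63.80°) = (37.34, -4.341). WU ⟂ UD; with |UD| = 10.8 on the left of WU, D = U + 10.8·(-0.8973, 0.4415) = (27.65, 0.4273). So D.x = 27.65.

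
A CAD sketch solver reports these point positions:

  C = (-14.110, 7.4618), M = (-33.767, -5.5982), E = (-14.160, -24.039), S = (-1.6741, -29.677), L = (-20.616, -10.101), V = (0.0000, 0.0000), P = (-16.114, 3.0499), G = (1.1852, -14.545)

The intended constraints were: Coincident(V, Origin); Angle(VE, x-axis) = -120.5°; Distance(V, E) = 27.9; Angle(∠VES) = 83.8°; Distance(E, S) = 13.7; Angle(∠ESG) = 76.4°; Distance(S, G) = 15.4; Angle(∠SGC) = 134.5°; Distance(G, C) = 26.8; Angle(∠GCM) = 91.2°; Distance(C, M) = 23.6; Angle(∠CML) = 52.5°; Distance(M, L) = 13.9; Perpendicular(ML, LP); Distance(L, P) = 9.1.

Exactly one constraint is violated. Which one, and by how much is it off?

Distance(L, P) = 9.1 — off by 4.80.

V = (0.00, 0.00) ✓; VE at -120.5° ✓; |VE| = 27.90 ✓; ∠VES = 83.80° ✓; |ES| = 13.70 ✓; ∠ESG = 76.40° ✓; |SG| = 15.40 ✓; ∠SGC = 134.5° ✓; |GC| = 26.80 ✓; ∠GCM = 91.20° ✓; |CM| = 23.60 ✓; ∠CML = 52.50° ✓; |ML| = 13.90 ✓; ∠(ML, LP) = 90.00° ✓; |LP| = 13.90 ✗.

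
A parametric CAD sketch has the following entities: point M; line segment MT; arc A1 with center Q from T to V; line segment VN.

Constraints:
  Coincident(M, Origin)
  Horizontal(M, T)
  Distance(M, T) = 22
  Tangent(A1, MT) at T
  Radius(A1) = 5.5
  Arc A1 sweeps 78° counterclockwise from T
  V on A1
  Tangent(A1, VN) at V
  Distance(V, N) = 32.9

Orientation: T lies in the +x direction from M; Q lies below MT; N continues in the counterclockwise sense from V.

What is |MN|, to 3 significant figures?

37.8

M is at the origin; M and T share the same y with |MT| = 22.0 and T on the +x side, so T = (22.0, 0.00). A1 meets MT tangentially, so QT is at right angles to MT, so Q = T + (0, -5.5) = (22.0, -5.50). On A1, T sits at bearing 90° from Q; a 78° counterclockwise sweep puts V at bearing 168°, so V = Q + 5.5·(cos 168°, sin 168°) = (16.6, -4.36). The tangent condition forces QV to be normal to VN, so VN runs along (−sin 168°, cos 168°); with |VN| = 32.9, N = (9.78, -36.5). Then |MN| = |N − M| = 37.8.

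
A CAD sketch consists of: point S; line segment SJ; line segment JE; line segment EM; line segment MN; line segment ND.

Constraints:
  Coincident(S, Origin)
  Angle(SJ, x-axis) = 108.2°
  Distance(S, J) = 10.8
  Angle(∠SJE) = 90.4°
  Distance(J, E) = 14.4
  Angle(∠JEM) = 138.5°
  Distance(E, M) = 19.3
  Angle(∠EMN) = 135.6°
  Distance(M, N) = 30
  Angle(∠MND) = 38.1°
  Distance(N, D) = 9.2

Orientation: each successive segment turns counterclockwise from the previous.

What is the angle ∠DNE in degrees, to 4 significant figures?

20.96°

∠EMN = 135.6° gives MN at -76.30° from the x-axis; with |MN| = 30.0, N = (-19.83, -39.88). ∠MND = 38.1° gives ND at 65.60° from the x-axis; with |ND| = 9.2, D = (-16.03, -31.51). Then cos ∠DNE = ND·NE / (|ND||NE|), giving 20.96°.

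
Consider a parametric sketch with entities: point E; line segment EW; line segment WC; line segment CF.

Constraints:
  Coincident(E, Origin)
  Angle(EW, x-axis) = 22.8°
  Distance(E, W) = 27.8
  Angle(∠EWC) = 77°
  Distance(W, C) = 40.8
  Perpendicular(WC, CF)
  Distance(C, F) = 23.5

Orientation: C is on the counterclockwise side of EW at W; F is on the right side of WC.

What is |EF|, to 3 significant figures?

61.3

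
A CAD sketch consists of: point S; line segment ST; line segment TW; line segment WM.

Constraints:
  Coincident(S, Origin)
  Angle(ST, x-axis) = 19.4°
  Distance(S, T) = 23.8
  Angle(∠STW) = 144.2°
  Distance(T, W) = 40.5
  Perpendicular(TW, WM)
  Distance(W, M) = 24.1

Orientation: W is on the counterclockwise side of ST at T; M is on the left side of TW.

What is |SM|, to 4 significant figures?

60.66

S is at the origin; ST runs at 19.4° with length 23.8, so T = 23.8·(cos 19.4°, sin 19.4°) = (22.45, 7.905). ∠STW = 144.2°, so TW runs at 19.4° + (180° − 144.2°) = 55.20° from the x-axis; with |TW| = 40.5, W = T + 40.5·(cos 55.20°, sin 55.20°) = (45.56, 41.16). TW ⟂ WM; with |WM| = 24.1 on the left of TW, M = W + 24.1·(-0.8211, 0.5707) = (25.77, 54.92). Then |SM| = |M − S| = 60.66.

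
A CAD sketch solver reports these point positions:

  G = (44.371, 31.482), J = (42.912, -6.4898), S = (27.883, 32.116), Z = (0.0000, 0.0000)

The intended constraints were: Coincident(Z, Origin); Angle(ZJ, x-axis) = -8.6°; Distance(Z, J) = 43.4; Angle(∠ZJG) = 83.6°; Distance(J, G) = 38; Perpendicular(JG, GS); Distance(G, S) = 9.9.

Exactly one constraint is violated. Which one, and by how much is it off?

Distance(G, S) = 9.9 — off by 6.60.

Z = (0.00, 0.00) ✓; ZJ at -8.600° ✓; |ZJ| = 43.40 ✓; ∠ZJG = 83.60° ✓; |JG| = 38.00 ✓; ∠(JG, GS) = 90.00° ✓; |GS| = 16.50 ✗.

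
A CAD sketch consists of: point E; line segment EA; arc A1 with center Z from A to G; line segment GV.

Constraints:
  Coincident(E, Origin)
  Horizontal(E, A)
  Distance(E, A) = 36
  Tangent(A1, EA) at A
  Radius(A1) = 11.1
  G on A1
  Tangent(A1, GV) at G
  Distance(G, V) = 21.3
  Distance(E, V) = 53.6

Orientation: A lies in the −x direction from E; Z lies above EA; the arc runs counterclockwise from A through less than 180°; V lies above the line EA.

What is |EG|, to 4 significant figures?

32.88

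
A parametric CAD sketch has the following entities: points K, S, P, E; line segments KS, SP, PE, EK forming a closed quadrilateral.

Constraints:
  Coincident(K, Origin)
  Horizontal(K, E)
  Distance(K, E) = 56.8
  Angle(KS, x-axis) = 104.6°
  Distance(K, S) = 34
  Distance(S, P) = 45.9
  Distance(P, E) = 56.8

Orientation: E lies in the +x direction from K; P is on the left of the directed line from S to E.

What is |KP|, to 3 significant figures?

61.5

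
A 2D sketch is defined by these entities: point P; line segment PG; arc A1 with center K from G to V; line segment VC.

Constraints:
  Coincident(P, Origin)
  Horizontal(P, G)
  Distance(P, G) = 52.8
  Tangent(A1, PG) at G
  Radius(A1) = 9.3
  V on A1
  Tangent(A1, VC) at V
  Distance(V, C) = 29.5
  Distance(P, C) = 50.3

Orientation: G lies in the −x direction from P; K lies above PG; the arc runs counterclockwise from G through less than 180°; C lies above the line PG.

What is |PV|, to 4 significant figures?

44.37

Checks: P = (0.00, 0.00) ✓; |KV| = 9.300 ✓; ∠(KV, VC) = 90.00° ✓; |VC| = 29.50 ✓; |PC| = 50.30 ✓.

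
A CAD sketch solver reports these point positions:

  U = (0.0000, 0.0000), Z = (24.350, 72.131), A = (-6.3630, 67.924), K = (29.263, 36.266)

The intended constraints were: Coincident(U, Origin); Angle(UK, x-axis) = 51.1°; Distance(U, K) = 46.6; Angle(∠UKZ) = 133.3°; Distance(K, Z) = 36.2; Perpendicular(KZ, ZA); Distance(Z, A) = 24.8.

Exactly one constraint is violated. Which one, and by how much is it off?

Distance(Z, A) = 24.8 — off by 6.20.

U = (0.00, 0.00) ✓; UK at 51.10° ✓; |UK| = 46.60 ✓; ∠UKZ = 133.3° ✓; |KZ| = 36.20 ✓; ∠(KZ, ZA) = 90.00° ✓; |ZA| = 31.00 ✗.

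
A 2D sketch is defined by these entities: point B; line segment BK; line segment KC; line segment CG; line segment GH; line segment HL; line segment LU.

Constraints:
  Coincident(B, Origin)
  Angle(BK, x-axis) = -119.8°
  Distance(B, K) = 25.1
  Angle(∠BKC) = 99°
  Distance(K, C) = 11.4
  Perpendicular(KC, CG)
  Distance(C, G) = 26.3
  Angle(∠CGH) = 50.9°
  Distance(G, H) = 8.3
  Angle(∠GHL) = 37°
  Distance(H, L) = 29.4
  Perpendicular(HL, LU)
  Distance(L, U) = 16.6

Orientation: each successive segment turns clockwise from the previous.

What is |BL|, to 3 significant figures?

38.4

B is at the origin; BK runs at -119.8° with length 25.1, so K = (-12.5, -21.8). ∠BKC = 99.0° gives KC at 159° from the x-axis; with |KC| = 11.4, C = (-23.1, -17.7). The perpendicularity gives CG at right angles to KC, so CG runs at 69.2°; with |CG| = 26.3, G = (-13.8, 6.85). ∠CGH = 50.9° gives GH at -59.9° from the x-axis; with |GH| = 8.3, H = (-9.63, -0.328). ∠GHL = 37.0° gives HL at 157° from the x-axis; with |HL| = 29.4, L = (-36.7, 11.1). Then |BL| = |L − B| = 38.4.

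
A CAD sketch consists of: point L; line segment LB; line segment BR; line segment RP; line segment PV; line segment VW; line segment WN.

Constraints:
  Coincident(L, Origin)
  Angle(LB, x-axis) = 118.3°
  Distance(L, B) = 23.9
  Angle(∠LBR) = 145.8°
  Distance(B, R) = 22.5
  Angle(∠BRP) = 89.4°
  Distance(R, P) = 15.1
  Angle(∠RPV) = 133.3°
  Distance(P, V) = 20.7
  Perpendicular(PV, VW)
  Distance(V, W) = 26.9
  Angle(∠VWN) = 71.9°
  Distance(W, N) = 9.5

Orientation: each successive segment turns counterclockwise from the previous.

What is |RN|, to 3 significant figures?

25.6

PV is perpendicular to VW, so VW runs at 19.8°; with |VW| = 26.9, W = (-5.80, 7.60). ∠VWN = 71.9° gives WN at 128° from the x-axis; with |WN| = 9.5, N = (-11.6, 15.1). Then |RN| = |N − R| = 25.6.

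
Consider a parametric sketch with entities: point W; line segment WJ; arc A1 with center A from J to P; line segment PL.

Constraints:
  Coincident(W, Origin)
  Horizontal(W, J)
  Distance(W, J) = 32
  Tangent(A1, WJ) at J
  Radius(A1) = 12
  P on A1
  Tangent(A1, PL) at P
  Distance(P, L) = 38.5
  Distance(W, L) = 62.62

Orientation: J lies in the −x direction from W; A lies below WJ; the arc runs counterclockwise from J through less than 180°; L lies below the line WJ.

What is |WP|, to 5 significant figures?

46.113

Checks: |AP| = 12.00 ✓; ∠(AP, PL) = 90.00° ✓; |PL| = 38.50 ✓; |WL| = 62.62 ✓.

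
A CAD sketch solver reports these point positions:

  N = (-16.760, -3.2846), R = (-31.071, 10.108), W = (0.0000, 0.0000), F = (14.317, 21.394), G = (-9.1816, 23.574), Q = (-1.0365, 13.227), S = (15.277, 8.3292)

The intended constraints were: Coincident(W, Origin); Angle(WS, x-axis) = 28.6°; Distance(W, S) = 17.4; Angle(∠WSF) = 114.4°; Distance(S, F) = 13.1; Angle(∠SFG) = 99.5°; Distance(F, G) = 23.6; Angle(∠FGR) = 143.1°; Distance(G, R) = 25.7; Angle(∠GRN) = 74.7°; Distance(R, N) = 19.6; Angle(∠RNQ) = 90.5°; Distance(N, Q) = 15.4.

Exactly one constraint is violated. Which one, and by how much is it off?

Distance(N, Q) = 15.4 — off by 7.40.

W = (0.00, 0.00) ✓; WS at 28.60° ✓; |WS| = 17.40 ✓; ∠WSF = 114.4° ✓; |SF| = 13.10 ✓; ∠SFG = 99.50° ✓; |FG| = 23.60 ✓; ∠FGR = 143.1° ✓; |GR| = 25.70 ✓; ∠GRN = 74.70° ✓; |RN| = 19.60 ✓; ∠RNQ = 90.50° ✓; |NQ| = 22.80 ✗.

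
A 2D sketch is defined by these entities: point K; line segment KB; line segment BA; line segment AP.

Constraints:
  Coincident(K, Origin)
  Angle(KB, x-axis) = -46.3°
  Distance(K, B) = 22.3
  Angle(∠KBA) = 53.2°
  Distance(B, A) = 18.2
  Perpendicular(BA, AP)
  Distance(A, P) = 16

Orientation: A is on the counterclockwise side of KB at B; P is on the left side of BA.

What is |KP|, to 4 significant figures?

5.185

K is at the origin; KB runs at -46.3° with length 22.3, so B = 22.3·(cos -46.3°, sin -46.3°) = (15.41, -16.12). ∠KBA = 53.2°, so BA runs at -46.3° + (180° − 53.2°) = 80.50° from the x-axis; with |BA| = 18.2, A = B + 18.2·(cos 80.50°, sin 80.50°) = (18.41, 1.828). BA is perpendicular to AP; with |AP| = 16.0 on the left of BA, P = A + 16.0·(-0.9863, 0.1650) = (2.630, 4.469). Then |KP| = |P − K| = 5.185.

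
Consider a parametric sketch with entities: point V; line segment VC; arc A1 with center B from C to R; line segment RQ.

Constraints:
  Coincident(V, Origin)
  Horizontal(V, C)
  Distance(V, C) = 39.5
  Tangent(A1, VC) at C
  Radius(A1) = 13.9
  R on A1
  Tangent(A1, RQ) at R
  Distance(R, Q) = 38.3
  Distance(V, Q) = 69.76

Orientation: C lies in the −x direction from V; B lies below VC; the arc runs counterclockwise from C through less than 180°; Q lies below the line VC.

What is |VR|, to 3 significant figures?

55.7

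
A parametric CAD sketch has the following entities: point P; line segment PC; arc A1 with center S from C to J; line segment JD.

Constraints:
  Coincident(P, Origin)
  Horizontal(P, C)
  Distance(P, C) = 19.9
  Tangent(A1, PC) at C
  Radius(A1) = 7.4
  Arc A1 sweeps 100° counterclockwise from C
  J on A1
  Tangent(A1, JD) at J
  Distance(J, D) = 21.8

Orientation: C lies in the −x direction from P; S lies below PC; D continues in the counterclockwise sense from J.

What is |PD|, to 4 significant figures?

38.17

P is at the origin; PC is horizontal with |PC| = 19.9 and C on the −x side, so C = (-19.90, 0.000). The tangent condition forces SC to be normal to PC, so S = C + (0, -7.4) = (-19.90, -7.400). On A1, C sits at bearing 90° from S; a 100° counterclockwise sweep puts J at bearing 190°, so J = S + 7.4·(cos 190°, sin 190°) = (-27.19, -8.685). Tangency of A1 to JD means the radius SJ is perpendicular to JD, so JD runs along (−sin 190°, cos 190°); with |JD| = 21.8, D = (-23.40, -30.15). Then |PD| = |D − P| = 38.17.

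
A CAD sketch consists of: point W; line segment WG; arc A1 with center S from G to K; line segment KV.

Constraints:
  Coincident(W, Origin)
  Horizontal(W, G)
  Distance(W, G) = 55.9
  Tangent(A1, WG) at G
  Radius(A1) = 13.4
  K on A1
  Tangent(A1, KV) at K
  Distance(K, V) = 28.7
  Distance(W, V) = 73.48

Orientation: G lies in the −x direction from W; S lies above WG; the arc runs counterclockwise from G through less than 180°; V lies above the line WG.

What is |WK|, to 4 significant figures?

48.45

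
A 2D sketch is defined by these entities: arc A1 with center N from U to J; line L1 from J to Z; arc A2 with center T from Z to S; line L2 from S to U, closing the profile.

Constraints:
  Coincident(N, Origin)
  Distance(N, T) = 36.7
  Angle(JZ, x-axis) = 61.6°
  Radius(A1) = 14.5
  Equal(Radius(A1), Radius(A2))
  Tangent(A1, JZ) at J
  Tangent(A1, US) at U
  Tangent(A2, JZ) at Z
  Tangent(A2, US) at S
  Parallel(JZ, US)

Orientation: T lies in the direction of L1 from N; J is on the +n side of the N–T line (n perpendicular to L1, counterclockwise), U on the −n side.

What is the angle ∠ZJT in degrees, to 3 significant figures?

21.6°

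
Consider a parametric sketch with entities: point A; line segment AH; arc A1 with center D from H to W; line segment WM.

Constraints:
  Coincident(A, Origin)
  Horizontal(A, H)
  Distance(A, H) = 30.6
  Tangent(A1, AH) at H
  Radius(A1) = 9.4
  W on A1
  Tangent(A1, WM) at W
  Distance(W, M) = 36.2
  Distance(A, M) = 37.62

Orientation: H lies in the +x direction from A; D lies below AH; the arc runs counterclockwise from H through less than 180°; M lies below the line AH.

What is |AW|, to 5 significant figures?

22.827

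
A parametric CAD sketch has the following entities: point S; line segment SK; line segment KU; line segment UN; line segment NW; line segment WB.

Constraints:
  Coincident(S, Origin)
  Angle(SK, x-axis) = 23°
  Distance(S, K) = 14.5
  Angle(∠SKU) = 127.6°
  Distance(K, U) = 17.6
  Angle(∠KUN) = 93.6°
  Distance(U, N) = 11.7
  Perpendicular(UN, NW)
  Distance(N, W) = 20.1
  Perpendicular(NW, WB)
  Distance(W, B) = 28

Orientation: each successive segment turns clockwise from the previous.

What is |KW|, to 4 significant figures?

13.05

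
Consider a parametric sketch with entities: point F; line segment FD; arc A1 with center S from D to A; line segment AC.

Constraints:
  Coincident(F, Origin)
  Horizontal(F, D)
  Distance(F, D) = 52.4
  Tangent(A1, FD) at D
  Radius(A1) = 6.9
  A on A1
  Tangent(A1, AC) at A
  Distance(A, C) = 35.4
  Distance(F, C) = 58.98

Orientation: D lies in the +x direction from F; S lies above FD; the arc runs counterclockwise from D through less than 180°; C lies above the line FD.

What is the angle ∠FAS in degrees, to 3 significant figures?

18.0°

Checks: F = (0.00, 0.00) ✓; ∠(SD, DF) = 90.00° ✓; |SD| = 6.900 ✓; |SA| = 6.900 ✓; ∠(SA, AC) = 90.00° ✓; |AC| = 35.40 ✓; |FC| = 58.98 ✓.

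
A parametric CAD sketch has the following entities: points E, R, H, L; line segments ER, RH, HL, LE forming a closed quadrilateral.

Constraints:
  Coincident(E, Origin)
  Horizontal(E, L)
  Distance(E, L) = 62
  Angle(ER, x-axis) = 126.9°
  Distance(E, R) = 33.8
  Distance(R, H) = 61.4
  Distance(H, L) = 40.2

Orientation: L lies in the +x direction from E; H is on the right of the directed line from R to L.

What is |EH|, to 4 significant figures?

28.75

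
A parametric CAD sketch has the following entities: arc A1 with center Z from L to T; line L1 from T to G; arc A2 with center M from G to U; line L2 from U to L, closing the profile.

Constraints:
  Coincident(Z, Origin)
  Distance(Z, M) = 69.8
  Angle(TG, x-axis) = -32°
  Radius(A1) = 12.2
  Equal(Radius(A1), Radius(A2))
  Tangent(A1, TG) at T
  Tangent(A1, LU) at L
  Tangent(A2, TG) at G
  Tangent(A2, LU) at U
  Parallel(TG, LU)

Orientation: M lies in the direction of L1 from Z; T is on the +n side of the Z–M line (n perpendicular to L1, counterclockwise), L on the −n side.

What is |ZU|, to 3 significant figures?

70.9

Tangency of A1 to both parallel lines with radius 12.2 puts T and L at Z ± 12.2·n: T = (6.47, 10.3), L = (-6.47, -10.3). Equal radii place G and U the same way about M: G = M + 12.2·n = (65.7, -26.6), U = M − 12.2·n = (52.7, -47.3). Then |ZU| = |U − Z| = 70.9.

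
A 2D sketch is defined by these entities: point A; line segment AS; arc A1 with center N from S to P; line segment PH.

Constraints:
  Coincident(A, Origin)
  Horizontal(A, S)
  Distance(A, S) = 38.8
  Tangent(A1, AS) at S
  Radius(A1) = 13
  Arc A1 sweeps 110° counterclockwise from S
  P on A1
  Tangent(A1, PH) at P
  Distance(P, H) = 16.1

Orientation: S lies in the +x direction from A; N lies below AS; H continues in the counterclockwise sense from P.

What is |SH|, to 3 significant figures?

33.3

On A1, S sits at bearing 90° from N; a 110° counterclockwise sweep puts P at bearing 200°, so P = N + 13.0·(cos 200°, sin 200°) = (26.6, -17.4). A1 meets PH tangentially, so NP is at right angles to PH, so PH runs along (−sin 200°, cos 200°); with |PH| = 16.1, H = (32.1, -32.6). Then |SH| = |H − S| = 33.3.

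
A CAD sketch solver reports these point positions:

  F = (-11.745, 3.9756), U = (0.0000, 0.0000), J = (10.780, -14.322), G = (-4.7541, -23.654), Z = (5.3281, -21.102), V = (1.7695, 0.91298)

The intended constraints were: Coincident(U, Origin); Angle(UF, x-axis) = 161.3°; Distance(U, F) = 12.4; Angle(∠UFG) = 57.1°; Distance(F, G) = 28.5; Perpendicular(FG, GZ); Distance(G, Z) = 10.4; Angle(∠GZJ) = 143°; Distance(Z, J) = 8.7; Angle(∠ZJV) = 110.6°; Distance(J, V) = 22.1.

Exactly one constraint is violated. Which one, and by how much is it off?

Distance(J, V) = 22.1 — off by 4.40.

U = (0.00, 0.00) ✓; UF at 161.3° ✓; |UF| = 12.40 ✓; ∠UFG = 57.10° ✓; |FG| = 28.50 ✓; ∠(FG, GZ) = 90.01° ✓; |GZ| = 10.40 ✓; ∠GZJ = 143.0° ✓; |ZJ| = 8.700 ✓; ∠ZJV = 110.6° ✓; |JV| = 17.70 ✗.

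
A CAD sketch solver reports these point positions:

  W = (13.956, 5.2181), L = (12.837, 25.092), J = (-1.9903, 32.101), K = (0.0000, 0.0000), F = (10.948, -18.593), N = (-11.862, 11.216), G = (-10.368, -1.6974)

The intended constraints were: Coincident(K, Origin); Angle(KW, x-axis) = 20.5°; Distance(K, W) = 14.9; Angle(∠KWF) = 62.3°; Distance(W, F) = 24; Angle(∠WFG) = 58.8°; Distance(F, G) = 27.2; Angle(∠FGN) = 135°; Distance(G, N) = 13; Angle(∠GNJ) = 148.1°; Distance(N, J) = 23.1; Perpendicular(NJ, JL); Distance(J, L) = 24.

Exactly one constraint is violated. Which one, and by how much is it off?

Distance(J, L) = 24 — off by 7.60.

K = (0.00, 0.00) ✓; KW at 20.50° ✓; |KW| = 14.90 ✓; ∠KWF = 62.30° ✓; |WF| = 24.00 ✓; ∠WFG = 58.80° ✓; |FG| = 27.20 ✓; ∠FGN = 135.0° ✓; |GN| = 13.00 ✓; ∠GNJ = 148.1° ✓; |NJ| = 23.10 ✓; ∠(NJ, JL) = 90.00° ✓; |JL| = 16.40 ✗.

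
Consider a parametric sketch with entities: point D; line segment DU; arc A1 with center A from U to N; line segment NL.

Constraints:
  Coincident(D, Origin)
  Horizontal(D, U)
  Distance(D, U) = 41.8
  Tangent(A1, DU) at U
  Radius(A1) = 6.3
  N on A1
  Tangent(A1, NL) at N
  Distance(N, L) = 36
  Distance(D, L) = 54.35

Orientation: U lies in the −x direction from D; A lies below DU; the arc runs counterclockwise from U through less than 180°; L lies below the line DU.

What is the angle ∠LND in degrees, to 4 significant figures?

78.63°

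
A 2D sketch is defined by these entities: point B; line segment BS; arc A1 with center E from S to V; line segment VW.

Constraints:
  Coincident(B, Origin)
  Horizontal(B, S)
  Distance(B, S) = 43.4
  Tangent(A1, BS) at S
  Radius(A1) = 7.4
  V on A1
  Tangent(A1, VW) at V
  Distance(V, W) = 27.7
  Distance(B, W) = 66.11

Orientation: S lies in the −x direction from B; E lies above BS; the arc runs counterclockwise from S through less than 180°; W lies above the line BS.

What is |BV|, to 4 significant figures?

40.19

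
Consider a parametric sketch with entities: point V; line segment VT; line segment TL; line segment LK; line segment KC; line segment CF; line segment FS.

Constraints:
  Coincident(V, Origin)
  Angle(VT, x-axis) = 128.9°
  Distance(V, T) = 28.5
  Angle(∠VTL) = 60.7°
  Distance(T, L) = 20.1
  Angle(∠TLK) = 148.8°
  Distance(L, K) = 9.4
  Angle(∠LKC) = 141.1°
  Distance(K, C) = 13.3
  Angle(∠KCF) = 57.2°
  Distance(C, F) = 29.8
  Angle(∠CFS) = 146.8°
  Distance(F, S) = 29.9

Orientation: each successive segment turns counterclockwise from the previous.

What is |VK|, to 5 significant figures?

24.512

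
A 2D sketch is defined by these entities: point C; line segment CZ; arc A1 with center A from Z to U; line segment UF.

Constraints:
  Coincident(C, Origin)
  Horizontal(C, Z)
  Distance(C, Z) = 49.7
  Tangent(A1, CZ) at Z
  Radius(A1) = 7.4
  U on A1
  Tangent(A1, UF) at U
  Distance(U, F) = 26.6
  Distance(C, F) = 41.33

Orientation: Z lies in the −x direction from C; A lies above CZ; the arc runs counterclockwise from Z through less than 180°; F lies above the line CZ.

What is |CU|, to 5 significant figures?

43.325

C is at the origin; C and Z share the same y with |CZ| = 49.7 and Z on the −x side, so Z = (-49.700, 0.0000). Tangency of A1 to CZ means the radius AZ is perpendicular to CZ, so A = Z + (0, 7.4) = (-49.700, 7.4000). Since AU ⟂ UF (tangency), |AF| = √(7.4² + 26.6²) = 27.610 regardless of where U sits on A1. So F lies on both circle(C, 41.33) and circle(A, 27.610); the above-CZ intersection is F = (-30.816, 27.542). U is the foot of the tangent from F: U = (-43.143, 3.9707).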